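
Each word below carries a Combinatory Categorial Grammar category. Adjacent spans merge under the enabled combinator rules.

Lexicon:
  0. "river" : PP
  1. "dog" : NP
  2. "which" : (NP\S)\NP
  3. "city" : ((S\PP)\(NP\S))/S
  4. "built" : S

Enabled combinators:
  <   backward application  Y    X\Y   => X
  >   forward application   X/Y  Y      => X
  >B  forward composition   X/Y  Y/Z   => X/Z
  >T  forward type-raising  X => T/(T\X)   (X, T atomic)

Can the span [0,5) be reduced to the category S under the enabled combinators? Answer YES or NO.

YES

[0,5] S   >
  [0,1] S/(S\PP)   >T
    [0,1] "river" : PP
  [1,5] S\PP   <
    [1,3] NP\S   <
      [1,2] "dog" : NP
      [2,3] "which" : (NP\S)\NP
    [3,5] (S\PP)\(NP\S)   >
      [3,4] "city" : ((S\PP)\(NP\S))/S
      [4,5] "built" : S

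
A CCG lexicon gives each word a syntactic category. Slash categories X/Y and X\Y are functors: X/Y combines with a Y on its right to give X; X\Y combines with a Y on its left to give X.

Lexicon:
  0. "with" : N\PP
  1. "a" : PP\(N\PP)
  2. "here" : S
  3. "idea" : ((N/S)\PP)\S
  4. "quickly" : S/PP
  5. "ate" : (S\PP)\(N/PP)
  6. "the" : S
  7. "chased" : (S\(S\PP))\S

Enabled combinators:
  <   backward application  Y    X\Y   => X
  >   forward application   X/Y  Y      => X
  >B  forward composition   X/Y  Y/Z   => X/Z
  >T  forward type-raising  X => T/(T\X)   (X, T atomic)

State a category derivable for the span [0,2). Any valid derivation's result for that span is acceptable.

PP

[0,8] S   <
  [0,6] S\PP   <
    [0,5] N/PP   >B
      [0,4] N/S   <
        [0,2] PP   <
          [0,1] "with" : N\PP
          [1,2] "a" : PP\(N\PP)
        [2,4] (N/S)\PP   <
          [2,3] "here" : S
          [3,4] "idea" : ((N/S)\PP)\S
      [4,5] "quickly" : S/PP
    [5,6] "ate" : (S\PP)\(N/PP)
  [6,8] S\(S\PP)   <
    [6,7] "the" : S
    [7,8] "chased" : (S\(S\PP))\S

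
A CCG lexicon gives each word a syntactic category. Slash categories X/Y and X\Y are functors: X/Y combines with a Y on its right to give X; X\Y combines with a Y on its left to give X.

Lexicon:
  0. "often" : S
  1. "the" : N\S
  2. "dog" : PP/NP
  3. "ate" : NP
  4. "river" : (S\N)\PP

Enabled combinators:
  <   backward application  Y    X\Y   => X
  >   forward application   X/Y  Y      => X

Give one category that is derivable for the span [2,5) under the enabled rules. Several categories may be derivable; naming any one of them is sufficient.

S\N

[0,5] S   <
  [0,2] N   <
    [0,1] "often" : S
    [1,2] "the" : N\S
  [2,5] S\N   <
    [2,4] PP   >
      [2,3] "dog" : PP/NP
      [3,4] "ate" : NP
    [4,5] "river" : (S\N)\PP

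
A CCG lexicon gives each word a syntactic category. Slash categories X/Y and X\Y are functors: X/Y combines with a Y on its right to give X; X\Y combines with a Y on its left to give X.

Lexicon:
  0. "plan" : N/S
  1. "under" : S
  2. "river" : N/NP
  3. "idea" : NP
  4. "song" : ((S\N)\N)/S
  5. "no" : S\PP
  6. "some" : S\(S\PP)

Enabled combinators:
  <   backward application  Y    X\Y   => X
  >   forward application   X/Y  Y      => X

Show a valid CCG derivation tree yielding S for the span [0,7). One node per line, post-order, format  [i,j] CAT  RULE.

[0,7] S   <
  [0,2] N   >
    [0,1] "plan" : N/S
    [1,2] "under" : S
  [2,7] S\N   <
    [2,4] N   >
      [2,3] "river" : N/NP
      [3,4] "idea" : NP
    [4,7] (S\N)\N   >
      [4,5] "song" : ((S\N)\N)/S
      [5,7] S   <
        [5,6] "no" : S\PP
        [6,7] "some" : S\(S\PP)

[0,1] N/S  lex  "plan"
[1,2] S  lex  "under"
[0,2] N  >  k=1
[2,3] N/NP  lex  "river"
[3,4] NP  lex  "idea"
[2,4] N  >  k=3
[4,5] ((S\N)\N)/S  lex  "song"
[5,6] S\PP  lex  "no"
[6,7] S\(S\PP)  lex  "some"
[5,7] S  <  k=6
[4,7] (S\N)\N  >  k=5
[2,7] S\N  <  k=4
[0,7] S  <  k=2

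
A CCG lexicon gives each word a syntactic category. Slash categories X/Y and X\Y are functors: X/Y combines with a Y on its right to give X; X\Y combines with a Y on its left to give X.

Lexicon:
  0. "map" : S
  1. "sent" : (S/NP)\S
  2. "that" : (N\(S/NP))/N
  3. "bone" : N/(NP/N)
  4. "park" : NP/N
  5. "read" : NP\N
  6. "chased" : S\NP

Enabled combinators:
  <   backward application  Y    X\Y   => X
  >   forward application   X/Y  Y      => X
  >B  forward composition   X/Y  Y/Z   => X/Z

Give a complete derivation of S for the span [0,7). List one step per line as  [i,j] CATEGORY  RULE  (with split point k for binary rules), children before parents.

[0,1] S  lex  "map"
[1,2] (S/NP)\S  lex  "sent"
[0,2] S/NP  <  k=1
[2,3] (N\(S/NP))/N  lex  "that"
[3,4] N/(NP/N)  lex  "bone"
[4,5] NP/N  lex  "park"
[3,5] N  >  k=4
[2,5] N\(S/NP)  >  k=3
[0,5] N  <  k=2
[5,6] NP\N  lex  "read"
[0,6] NP  <  k=5
[6,7] S\NP  lex  "chased"
[0,7] S  <  k=6

[0,7] S   <
  [0,6] NP   <
    [0,5] N   <
      [0,2] S/NP   <
        [0,1] "map" : S
        [1,2] "sent" : (S/NP)\S
      [2,5] N\(S/NP)   >
        [2,3] "that" : (N\(S/NP))/N
        [3,5] N   >
          [3,4] "bone" : N/(NP/N)
          [4,5] "park" : NP/N
    [5,6] "read" : NP\N
  [6,7] "chased" : S\NP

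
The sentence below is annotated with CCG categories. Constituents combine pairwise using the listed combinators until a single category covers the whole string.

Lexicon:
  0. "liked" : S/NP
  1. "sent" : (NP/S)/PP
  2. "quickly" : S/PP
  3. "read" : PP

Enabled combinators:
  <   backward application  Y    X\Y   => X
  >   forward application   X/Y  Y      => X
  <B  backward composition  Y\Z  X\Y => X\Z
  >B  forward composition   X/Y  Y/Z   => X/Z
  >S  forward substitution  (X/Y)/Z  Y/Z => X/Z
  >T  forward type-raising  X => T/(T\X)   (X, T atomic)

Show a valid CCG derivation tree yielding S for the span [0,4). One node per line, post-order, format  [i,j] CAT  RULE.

[0,4] S   >
  [0,3] S/PP   >B
    [0,1] "liked" : S/NP
    [1,3] NP/PP   >S
      [1,2] "sent" : (NP/S)/PP
      [2,3] "quickly" : S/PP
  [3,4] "read" : PP

[0,1] S/NP  lex  "liked"
[1,2] (NP/S)/PP  lex  "sent"
[2,3] S/PP  lex  "quickly"
[1,3] NP/PP  >S  k=2
[0,3] S/PP  >B  k=1
[3,4] PP  lex  "read"
[0,4] S  >  k=3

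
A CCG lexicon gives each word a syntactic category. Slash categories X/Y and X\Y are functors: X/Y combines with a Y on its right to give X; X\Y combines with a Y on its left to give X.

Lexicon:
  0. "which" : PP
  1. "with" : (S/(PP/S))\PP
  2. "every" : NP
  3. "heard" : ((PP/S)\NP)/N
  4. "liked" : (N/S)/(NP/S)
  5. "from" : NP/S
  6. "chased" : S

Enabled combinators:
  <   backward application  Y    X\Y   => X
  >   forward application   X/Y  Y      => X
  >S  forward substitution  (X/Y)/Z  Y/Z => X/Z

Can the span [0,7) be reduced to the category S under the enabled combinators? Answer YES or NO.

[0,7] S   >
  [0,2] S/(PP/S)   <
    [0,1] "which" : PP
    [1,2] "with" : (S/(PP/S))\PP
  [2,7] PP/S   <
    [2,3] "every" : NP
    [3,7] (PP/S)\NP   >
      [3,4] "heard" : ((PP/S)\NP)/N
      [4,7] N   >
        [4,6] N/S   >
          [4,5] "liked" : (N/S)/(NP/S)
          [5,6] "from" : NP/S
        [6,7] "chased" : S

YES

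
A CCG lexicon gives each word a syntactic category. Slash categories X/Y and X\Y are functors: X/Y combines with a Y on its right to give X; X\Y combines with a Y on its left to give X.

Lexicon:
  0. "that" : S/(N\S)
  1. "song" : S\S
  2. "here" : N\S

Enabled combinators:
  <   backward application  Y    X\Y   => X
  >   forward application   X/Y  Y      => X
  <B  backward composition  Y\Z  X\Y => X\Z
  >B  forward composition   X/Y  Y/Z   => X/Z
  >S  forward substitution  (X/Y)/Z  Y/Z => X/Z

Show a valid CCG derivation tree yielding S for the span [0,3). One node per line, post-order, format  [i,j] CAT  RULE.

[0,1] S/(N\S)  lex  "that"
[1,2] S\S  lex  "song"
[2,3] N\S  lex  "here"
[1,3] N\S  <B  k=2
[0,3] S  >  k=1

[0,3] S   >
  [0,1] "that" : S/(N\S)
  [1,3] N\S   <B
    [1,2] "song" : S\S
    [2,3] "here" : N\S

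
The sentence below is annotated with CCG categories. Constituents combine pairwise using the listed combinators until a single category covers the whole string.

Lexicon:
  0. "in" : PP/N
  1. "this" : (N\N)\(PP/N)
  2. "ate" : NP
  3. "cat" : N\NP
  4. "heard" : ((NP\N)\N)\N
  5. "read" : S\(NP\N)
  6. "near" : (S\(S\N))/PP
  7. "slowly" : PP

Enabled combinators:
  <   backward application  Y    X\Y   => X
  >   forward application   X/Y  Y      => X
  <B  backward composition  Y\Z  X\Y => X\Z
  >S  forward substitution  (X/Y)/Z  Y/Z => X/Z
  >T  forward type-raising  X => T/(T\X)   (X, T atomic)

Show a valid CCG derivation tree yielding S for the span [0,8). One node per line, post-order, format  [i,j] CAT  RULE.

[0,1] PP/N  lex  "in"
[1,2] (N\N)\(PP/N)  lex  "this"
[0,2] N\N  <  k=1
[2,3] NP  lex  "ate"
[2,3] N/(N\NP)  >T
[3,4] N\NP  lex  "cat"
[2,4] N  >  k=3
[4,5] ((NP\N)\N)\N  lex  "heard"
[2,5] (NP\N)\N  <  k=4
[5,6] S\(NP\N)  lex  "read"
[2,6] S\N  <B  k=5
[0,6] S\N  <B  k=2
[6,7] (S\(S\N))/PP  lex  "near"
[7,8] PP  lex  "slowly"
[6,8] S\(S\N)  >  k=7
[0,8] S  <  k=6

[0,8] S   <
  [0,6] S\N   <B
    [0,2] N\N   <
      [0,1] "in" : PP/N
      [1,2] "this" : (N\N)\(PP/N)
    [2,6] S\N   <B
      [2,5] (NP\N)\N   <
        [2,4] N   >
          [2,3] N/(N\NP)   >T
            [2,3] "ate" : NP
          [3,4] "cat" : N\NP
        [4,5] "heard" : ((NP\N)\N)\N
      [5,6] "read" : S\(NP\N)
  [6,8] S\(S\N)   >
    [6,7] "near" : (S\(S\N))/PP
    [7,8] "slowly" : PP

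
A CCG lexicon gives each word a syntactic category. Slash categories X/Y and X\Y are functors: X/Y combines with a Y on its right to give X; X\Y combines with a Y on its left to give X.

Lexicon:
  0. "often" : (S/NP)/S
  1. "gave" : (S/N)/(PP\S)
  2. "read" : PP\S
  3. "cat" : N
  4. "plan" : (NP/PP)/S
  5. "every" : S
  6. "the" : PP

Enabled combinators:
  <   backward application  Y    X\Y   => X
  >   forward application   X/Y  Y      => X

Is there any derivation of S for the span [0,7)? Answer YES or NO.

YES

[0,7] S   >
  [0,4] S/NP   >
    [0,1] "often" : (S/NP)/S
    [1,4] S   >
      [1,3] S/N   >
        [1,2] "gave" : (S/N)/(PP\S)
        [2,3] "read" : PP\S
      [3,4] "cat" : N
  [4,7] NP   >
    [4,6] NP/PP   >
      [4,5] "plan" : (NP/PP)/S
      [5,6] "every" : S
    [6,7] "the" : PP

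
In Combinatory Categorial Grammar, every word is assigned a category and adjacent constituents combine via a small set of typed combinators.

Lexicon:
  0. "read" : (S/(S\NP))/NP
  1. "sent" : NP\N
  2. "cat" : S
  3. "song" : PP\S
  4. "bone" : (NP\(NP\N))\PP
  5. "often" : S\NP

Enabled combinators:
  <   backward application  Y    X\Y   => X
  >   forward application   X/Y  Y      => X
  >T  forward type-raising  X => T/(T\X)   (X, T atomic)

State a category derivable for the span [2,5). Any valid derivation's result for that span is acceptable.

[0,6] S   >
  [0,5] S/(S\NP)   >
    [0,1] "read" : (S/(S\NP))/NP
    [1,5] NP   <
      [1,2] "sent" : NP\N
      [2,5] NP\(NP\N)   <
        [2,4] PP   <
          [2,3] "cat" : S
          [3,4] "song" : PP\S
        [4,5] "bone" : (NP\(NP\N))\PP
  [5,6] "often" : S\NP

NP\(NP\N)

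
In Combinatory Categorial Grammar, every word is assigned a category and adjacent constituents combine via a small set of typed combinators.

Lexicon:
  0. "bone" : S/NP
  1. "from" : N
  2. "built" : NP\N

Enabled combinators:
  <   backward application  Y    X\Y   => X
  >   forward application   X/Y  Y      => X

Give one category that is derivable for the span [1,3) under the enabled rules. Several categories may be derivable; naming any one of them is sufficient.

[0,3] S   >
  [0,1] "bone" : S/NP
  [1,3] NP   <
    [1,2] "from" : N
    [2,3] "built" : NP\N

NP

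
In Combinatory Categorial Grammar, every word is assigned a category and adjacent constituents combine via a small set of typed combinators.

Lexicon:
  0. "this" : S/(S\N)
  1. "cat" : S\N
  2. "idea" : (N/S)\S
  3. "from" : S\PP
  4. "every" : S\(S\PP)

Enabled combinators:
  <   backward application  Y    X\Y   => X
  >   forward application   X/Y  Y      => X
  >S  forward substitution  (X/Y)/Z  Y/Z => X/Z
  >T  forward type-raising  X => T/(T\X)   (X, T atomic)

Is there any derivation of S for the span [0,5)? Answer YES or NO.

NO

S/(S\N) S\N (N/S)\S S\PP S\(S\PP)
CKY chart[0,5] = {N, N/(N\N), NP/(NP\N), PP/(PP\N), S/(S\N)}; S ∉ chart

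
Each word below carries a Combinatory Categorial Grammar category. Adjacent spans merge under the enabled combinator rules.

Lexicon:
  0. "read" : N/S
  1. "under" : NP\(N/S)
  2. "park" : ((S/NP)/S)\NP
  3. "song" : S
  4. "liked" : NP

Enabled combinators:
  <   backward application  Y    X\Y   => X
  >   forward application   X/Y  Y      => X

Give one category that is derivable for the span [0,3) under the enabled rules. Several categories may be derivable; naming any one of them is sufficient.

(S/NP)/S

[0,5] S   >
  [0,4] S/NP   >
    [0,3] (S/NP)/S   <
      [0,2] NP   <
        [0,1] "read" : N/S
        [1,2] "under" : NP\(N/S)
      [2,3] "park" : ((S/NP)/S)\NP
    [3,4] "song" : S
  [4,5] "liked" : NP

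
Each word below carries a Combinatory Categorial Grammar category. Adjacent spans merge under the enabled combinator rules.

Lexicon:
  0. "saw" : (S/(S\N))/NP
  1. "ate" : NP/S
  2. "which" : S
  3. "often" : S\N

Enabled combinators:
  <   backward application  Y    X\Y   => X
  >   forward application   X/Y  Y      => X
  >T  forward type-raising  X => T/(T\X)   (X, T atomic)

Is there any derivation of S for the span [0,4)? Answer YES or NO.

YES

[0,4] S   >
  [0,3] S/(S\N)   >
    [0,1] "saw" : (S/(S\N))/NP
    [1,3] NP   >
      [1,2] "ate" : NP/S
      [2,3] "which" : S
  [3,4] "often" : S\N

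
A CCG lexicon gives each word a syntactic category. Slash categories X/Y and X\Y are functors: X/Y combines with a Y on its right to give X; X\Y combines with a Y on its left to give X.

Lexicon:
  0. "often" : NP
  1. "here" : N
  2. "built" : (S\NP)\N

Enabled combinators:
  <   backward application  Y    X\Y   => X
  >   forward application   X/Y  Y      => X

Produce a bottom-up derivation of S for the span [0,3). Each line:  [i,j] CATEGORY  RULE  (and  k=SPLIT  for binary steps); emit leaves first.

[0,1] NP  lex  "often"
[1,2] N  lex  "here"
[2,3] (S\NP)\N  lex  "built"
[1,3] S\NP  <  k=2
[0,3] S  <  k=1

[0,3] S   <
  [0,1] "often" : NP
  [1,3] S\NP   <
    [1,2] "here" : N
    [2,3] "built" : (S\NP)\N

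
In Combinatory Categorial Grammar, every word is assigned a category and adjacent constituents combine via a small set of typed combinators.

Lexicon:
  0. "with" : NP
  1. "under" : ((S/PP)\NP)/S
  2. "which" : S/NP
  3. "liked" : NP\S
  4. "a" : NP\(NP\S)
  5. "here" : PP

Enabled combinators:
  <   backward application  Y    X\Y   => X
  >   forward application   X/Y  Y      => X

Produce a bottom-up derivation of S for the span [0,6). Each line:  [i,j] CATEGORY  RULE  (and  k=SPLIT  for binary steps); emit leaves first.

[0,6] S   >
  [0,5] S/PP   <
    [0,1] "with" : NP
    [1,5] (S/PP)\NP   >
      [1,2] "under" : ((S/PP)\NP)/S
      [2,5] S   >
        [2,3] "which" : S/NP
        [3,5] NP   <
          [3,4] "liked" : NP\S
          [4,5] "a" : NP\(NP\S)
  [5,6] "here" : PP

[0,1] NP  lex  "with"
[1,2] ((S/PP)\NP)/S  lex  "under"
[2,3] S/NP  lex  "which"
[3,4] NP\S  lex  "liked"
[4,5] NP\(NP\S)  lex  "a"
[3,5] NP  <  k=4
[2,5] S  >  k=3
[1,5] (S/PP)\NP  >  k=2
[0,5] S/PP  <  k=1
[5,6] PP  lex  "here"
[0,6] S  >  k=5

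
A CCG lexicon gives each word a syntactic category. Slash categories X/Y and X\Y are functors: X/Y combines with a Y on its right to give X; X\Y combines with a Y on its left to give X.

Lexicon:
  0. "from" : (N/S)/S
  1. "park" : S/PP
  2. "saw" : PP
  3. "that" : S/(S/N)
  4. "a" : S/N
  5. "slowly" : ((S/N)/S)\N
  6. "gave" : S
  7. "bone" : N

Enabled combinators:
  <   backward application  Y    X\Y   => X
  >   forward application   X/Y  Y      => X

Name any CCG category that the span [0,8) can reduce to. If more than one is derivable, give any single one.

S

[0,8] S   >
  [0,7] S/N   >
    [0,6] (S/N)/S   <
      [0,5] N   >
        [0,3] N/S   >
          [0,1] "from" : (N/S)/S
          [1,3] S   >
            [1,2] "park" : S/PP
            [2,3] "saw" : PP
        [3,5] S   >
          [3,4] "that" : S/(S/N)
          [4,5] "a" : S/N
      [5,6] "slowly" : ((S/N)/S)\N
    [6,7] "gave" : S
  [7,8] "bone" : N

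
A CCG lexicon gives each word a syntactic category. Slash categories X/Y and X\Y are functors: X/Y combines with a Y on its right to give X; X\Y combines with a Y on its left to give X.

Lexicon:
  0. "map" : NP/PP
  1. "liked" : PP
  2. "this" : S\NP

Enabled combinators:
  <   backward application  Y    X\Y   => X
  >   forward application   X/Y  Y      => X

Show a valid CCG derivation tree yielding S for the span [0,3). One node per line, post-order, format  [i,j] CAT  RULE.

[0,1] NP/PP  lex  "map"
[1,2] PP  lex  "liked"
[0,2] NP  >  k=1
[2,3] S\NP  lex  "this"
[0,3] S  <  k=2

[0,3] S   <
  [0,2] NP   >
    [0,1] "map" : NP/PP
    [1,2] "liked" : PP
  [2,3] "this" : S\NP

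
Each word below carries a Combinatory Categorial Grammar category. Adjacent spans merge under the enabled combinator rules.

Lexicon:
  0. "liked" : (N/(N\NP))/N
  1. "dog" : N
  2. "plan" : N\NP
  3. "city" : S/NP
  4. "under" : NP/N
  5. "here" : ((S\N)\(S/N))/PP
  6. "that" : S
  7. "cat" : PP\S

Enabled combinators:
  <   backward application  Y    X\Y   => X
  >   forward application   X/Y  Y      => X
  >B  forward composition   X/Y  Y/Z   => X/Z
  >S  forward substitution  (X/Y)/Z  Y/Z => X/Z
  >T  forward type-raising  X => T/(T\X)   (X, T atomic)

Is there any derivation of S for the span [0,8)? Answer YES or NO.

YES

[0,8] S   <
  [0,3] N   >
    [0,2] N/(N\NP)   >
      [0,1] "liked" : (N/(N\NP))/N
      [1,2] "dog" : N
    [2,3] "plan" : N\NP
  [3,8] S\N   <
    [3,5] S/N   >B
      [3,4] "city" : S/NP
      [4,5] "under" : NP/N
    [5,8] (S\N)\(S/N)   >
      [5,6] "here" : ((S\N)\(S/N))/PP
      [6,8] PP   <
        [6,7] "that" : S
        [7,8] "cat" : PP\S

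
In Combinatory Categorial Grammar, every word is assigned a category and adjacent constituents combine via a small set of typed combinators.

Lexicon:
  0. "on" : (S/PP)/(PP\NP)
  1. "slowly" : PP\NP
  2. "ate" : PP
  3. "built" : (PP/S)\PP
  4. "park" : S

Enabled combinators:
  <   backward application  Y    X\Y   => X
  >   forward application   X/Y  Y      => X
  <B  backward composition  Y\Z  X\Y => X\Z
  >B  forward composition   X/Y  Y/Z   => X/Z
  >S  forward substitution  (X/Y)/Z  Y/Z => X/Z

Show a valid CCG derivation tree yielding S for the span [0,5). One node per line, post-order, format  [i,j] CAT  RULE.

[0,1] (S/PP)/(PP\NP)  lex  "on"
[1,2] PP\NP  lex  "slowly"
[0,2] S/PP  >  k=1
[2,3] PP  lex  "ate"
[3,4] (PP/S)\PP  lex  "built"
[2,4] PP/S  <  k=3
[4,5] S  lex  "park"
[2,5] PP  >  k=4
[0,5] S  >  k=2

[0,5] S   >
  [0,2] S/PP   >
    [0,1] "on" : (S/PP)/(PP\NP)
    [1,2] "slowly" : PP\NP
  [2,5] PP   >
    [2,4] PP/S   <
      [2,3] "ate" : PP
      [3,4] "built" : (PP/S)\PP
    [4,5] "park" : S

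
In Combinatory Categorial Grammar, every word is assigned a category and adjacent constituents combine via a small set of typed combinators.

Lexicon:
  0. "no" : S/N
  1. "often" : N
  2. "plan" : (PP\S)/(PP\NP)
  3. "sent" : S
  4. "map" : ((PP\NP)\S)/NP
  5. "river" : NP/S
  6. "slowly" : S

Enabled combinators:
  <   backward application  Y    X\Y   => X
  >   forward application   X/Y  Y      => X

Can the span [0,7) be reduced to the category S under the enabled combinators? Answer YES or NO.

NO

S/N N (PP\S)/(PP\NP) S ((PP\NP)\S)/NP NP/S S
CKY chart[0,7] = {PP}; S ∉ chart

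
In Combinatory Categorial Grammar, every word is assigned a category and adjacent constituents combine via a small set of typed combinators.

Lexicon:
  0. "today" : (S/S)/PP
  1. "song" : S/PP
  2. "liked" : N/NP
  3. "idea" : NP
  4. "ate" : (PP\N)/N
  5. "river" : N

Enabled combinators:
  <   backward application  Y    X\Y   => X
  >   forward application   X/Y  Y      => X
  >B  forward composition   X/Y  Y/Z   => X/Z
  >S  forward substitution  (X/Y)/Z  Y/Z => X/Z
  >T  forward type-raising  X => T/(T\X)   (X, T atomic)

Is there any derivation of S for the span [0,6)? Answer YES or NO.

YES

[0,6] S   >
  [0,2] S/PP   >S
    [0,1] "today" : (S/S)/PP
    [1,2] "song" : S/PP
  [2,6] PP   <
    [2,4] N   >
      [2,3] "liked" : N/NP
      [3,4] "idea" : NP
    [4,6] PP\N   >
      [4,5] "ate" : (PP\N)/N
      [5,6] "river" : N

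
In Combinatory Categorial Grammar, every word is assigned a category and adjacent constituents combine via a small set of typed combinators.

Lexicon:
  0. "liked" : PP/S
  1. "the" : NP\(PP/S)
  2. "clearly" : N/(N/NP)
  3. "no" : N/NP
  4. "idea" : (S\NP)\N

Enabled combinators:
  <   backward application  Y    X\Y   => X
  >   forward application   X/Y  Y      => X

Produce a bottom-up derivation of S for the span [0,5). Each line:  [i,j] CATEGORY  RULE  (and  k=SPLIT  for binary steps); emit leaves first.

[0,1] PP/S  lex  "liked"
[1,2] NP\(PP/S)  lex  "the"
[0,2] NP  <  k=1
[2,3] N/(N/NP)  lex  "clearly"
[3,4] N/NP  lex  "no"
[2,4] N  >  k=3
[4,5] (S\NP)\N  lex  "idea"
[2,5] S\NP  <  k=4
[0,5] S  <  k=2

[0,5] S   <
  [0,2] NP   <
    [0,1] "liked" : PP/S
    [1,2] "the" : NP\(PP/S)
  [2,5] S\NP   <
    [2,4] N   >
      [2,3] "clearly" : N/(N/NP)
      [3,4] "no" : N/NP
    [4,5] "idea" : (S\NP)\N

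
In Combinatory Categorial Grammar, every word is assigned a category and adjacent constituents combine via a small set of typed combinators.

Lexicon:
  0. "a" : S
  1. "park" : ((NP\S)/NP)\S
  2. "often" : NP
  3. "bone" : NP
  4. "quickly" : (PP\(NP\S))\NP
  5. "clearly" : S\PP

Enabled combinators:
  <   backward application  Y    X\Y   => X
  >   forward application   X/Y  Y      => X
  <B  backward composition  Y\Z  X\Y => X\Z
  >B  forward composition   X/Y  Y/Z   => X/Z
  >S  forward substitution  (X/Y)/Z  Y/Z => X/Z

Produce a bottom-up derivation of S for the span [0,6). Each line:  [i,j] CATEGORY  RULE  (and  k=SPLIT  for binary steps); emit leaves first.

[0,1] S  lex  "a"
[1,2] ((NP\S)/NP)\S  lex  "park"
[0,2] (NP\S)/NP  <  k=1
[2,3] NP  lex  "often"
[0,3] NP\S  >  k=2
[3,4] NP  lex  "bone"
[4,5] (PP\(NP\S))\NP  lex  "quickly"
[3,5] PP\(NP\S)  <  k=4
[0,5] PP  <  k=3
[5,6] S\PP  lex  "clearly"
[0,6] S  <  k=5

[0,6] S   <
  [0,5] PP   <
    [0,3] NP\S   >
      [0,2] (NP\S)/NP   <
        [0,1] "a" : S
        [1,2] "park" : ((NP\S)/NP)\S
      [2,3] "often" : NP
    [3,5] PP\(NP\S)   <
      [3,4] "bone" : NP
      [4,5] "quickly" : (PP\(NP\S))\NP
  [5,6] "clearly" : S\PP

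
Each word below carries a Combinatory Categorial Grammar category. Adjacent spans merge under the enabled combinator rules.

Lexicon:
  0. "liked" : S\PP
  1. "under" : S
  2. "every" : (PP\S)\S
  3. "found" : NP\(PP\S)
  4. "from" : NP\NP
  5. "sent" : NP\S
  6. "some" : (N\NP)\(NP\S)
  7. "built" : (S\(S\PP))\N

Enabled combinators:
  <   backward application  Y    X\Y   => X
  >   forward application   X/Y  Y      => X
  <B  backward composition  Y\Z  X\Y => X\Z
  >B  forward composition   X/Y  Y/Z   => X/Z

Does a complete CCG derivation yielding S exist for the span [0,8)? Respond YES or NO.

[0,8] S   <
  [0,1] "liked" : S\PP
  [1,8] S\(S\PP)   <
    [1,7] N   <
      [1,4] NP   <
        [1,2] "under" : S
        [2,4] NP\S   <B
          [2,3] "every" : (PP\S)\S
          [3,4] "found" : NP\(PP\S)
      [4,7] N\NP   <B
        [4,5] "from" : NP\NP
        [5,7] N\NP   <
          [5,6] "sent" : NP\S
          [6,7] "some" : (N\NP)\(NP\S)
    [7,8] "built" : (S\(S\PP))\N

YES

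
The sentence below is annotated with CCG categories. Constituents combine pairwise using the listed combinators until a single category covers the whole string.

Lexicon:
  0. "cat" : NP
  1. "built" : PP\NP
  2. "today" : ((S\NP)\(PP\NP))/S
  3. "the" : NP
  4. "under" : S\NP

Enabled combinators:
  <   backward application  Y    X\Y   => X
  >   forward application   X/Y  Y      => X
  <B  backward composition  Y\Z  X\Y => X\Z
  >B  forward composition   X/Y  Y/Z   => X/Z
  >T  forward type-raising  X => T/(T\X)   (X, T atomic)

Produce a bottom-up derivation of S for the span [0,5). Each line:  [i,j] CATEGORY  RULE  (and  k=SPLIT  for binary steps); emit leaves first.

[0,1] NP  lex  "cat"
[1,2] PP\NP  lex  "built"
[2,3] ((S\NP)\(PP\NP))/S  lex  "today"
[3,4] NP  lex  "the"
[4,5] S\NP  lex  "under"
[3,5] S  <  k=4
[2,5] (S\NP)\(PP\NP)  >  k=3
[1,5] S\NP  <  k=2
[0,5] S  <  k=1

[0,5] S   <
  [0,1] "cat" : NP
  [1,5] S\NP   <
    [1,2] "built" : PP\NP
    [2,5] (S\NP)\(PP\NP)   >
      [2,3] "today" : ((S\NP)\(PP\NP))/S
      [3,5] S   <
        [3,4] "the" : NP
        [4,5] "under" : S\NP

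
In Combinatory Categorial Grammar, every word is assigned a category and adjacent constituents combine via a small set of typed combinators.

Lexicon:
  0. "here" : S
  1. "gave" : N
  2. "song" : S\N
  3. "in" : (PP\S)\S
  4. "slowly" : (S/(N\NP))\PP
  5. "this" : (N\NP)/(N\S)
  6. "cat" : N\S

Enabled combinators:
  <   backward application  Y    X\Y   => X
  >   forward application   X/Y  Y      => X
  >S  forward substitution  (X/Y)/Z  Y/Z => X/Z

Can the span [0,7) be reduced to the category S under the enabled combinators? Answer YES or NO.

YES

[0,7] S   >
  [0,5] S/(N\NP)   <
    [0,4] PP   <
      [0,1] "here" : S
      [1,4] PP\S   <
        [1,3] S   <
          [1,2] "gave" : N
          [2,3] "song" : S\N
        [3,4] "in" : (PP\S)\S
    [4,5] "slowly" : (S/(N\NP))\PP
  [5,7] N\NP   >
    [5,6] "this" : (N\NP)/(N\S)
    [6,7] "cat" : N\S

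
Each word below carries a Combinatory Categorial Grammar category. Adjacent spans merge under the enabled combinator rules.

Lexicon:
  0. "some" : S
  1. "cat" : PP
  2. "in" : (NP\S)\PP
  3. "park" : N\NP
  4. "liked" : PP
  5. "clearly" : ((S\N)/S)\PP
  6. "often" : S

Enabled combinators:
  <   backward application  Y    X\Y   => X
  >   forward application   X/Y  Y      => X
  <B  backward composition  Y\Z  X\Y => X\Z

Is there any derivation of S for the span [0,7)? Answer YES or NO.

YES

[0,7] S   <
  [0,3] NP   <
    [0,1] "some" : S
    [1,3] NP\S   <
      [1,2] "cat" : PP
      [2,3] "in" : (NP\S)\PP
  [3,7] S\NP   <B
    [3,4] "park" : N\NP
    [4,7] S\N   >
      [4,6] (S\N)/S   <
        [4,5] "liked" : PP
        [5,6] "clearly" : ((S\N)/S)\PP
      [6,7] "often" : S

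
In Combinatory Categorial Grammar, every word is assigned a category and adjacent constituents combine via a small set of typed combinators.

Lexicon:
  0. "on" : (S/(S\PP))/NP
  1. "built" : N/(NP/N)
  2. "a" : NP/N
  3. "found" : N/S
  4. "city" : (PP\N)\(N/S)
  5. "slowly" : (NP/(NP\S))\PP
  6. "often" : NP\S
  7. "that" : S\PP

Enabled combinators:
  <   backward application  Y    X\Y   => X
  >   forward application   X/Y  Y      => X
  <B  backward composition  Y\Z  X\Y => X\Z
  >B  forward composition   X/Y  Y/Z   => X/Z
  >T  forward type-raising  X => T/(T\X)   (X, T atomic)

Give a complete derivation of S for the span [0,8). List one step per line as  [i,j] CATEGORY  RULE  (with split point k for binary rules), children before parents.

[0,8] S   >
  [0,7] S/(S\PP)   >
    [0,1] "on" : (S/(S\PP))/NP
    [1,7] NP   >
      [1,6] NP/(NP\S)   <
        [1,5] PP   <
          [1,3] N   >
            [1,2] "built" : N/(NP/N)
            [2,3] "a" : NP/N
          [3,5] PP\N   <
            [3,4] "found" : N/S
            [4,5] "city" : (PP\N)\(N/S)
        [5,6] "slowly" : (NP/(NP\S))\PP
      [6,7] "often" : NP\S
  [7,8] "that" : S\PP

[0,1] (S/(S\PP))/NP  lex  "on"
[1,2] N/(NP/N)  lex  "built"
[2,3] NP/N  lex  "a"
[1,3] N  >  k=2
[3,4] N/S  lex  "found"
[4,5] (PP\N)\(N/S)  lex  "city"
[3,5] PP\N  <  k=4
[1,5] PP  <  k=3
[5,6] (NP/(NP\S))\PP  lex  "slowly"
[1,6] NP/(NP\S)  <  k=5
[6,7] NP\S  lex  "often"
[1,7] NP  >  k=6
[0,7] S/(S\PP)  >  k=1
[7,8] S\PP  lex  "that"
[0,8] S  >  k=7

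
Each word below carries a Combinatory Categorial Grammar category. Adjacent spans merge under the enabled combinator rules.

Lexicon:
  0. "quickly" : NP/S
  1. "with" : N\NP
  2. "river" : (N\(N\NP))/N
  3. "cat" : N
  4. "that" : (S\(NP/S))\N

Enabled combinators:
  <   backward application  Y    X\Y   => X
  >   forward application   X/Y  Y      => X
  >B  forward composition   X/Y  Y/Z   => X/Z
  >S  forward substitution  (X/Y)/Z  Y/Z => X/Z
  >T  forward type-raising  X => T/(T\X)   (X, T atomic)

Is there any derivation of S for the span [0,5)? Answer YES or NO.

YES

[0,5] S   <
  [0,1] "quickly" : NP/S
  [1,5] S\(NP/S)   <
    [1,4] N   <
      [1,2] "with" : N\NP
      [2,4] N\(N\NP)   >
        [2,3] "river" : (N\(N\NP))/N
        [3,4] "cat" : N
    [4,5] "that" : (S\(NP/S))\N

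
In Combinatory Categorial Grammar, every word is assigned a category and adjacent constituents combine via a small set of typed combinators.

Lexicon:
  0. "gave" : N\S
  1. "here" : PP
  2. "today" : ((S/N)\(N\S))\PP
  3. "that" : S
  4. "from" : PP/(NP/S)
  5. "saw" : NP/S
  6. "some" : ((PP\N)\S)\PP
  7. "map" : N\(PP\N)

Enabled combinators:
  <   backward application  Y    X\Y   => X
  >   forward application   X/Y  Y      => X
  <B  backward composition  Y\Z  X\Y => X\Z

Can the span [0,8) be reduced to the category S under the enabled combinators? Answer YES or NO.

YES

[0,8] S   >
  [0,3] S/N   <
    [0,1] "gave" : N\S
    [1,3] (S/N)\(N\S)   <
      [1,2] "here" : PP
      [2,3] "today" : ((S/N)\(N\S))\PP
  [3,8] N   <
    [3,4] "that" : S
    [4,8] N\S   <B
      [4,7] (PP\N)\S   <
        [4,6] PP   >
          [4,5] "from" : PP/(NP/S)
          [5,6] "saw" : NP/S
        [6,7] "some" : ((PP\N)\S)\PP
      [7,8] "map" : N\(PP\N)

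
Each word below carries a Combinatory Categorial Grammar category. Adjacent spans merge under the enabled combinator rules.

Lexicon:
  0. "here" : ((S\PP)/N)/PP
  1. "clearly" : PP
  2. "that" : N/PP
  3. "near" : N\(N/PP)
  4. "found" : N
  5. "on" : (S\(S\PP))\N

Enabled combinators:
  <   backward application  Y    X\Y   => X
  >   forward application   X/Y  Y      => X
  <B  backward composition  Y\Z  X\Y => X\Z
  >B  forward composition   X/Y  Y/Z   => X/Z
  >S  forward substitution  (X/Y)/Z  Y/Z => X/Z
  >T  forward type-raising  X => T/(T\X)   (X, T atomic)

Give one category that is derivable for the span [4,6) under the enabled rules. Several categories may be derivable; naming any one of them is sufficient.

[0,6] S   <
  [0,4] S\PP   >
    [0,2] (S\PP)/N   >
      [0,1] "here" : ((S\PP)/N)/PP
      [1,2] "clearly" : PP
    [2,4] N   <
      [2,3] "that" : N/PP
      [3,4] "near" : N\(N/PP)
  [4,6] S\(S\PP)   <
    [4,5] "found" : N
    [5,6] "on" : (S\(S\PP))\N

S\(S\PP)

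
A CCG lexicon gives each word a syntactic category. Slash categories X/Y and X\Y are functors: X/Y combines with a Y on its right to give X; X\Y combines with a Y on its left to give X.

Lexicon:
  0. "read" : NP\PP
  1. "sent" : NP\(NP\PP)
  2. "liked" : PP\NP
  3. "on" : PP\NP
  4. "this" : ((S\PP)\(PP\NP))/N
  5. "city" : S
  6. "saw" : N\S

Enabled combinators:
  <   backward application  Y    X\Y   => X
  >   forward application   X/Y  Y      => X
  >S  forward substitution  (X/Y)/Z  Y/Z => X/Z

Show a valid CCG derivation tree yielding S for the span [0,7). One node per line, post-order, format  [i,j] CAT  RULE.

[0,7] S   <
  [0,3] PP   <
    [0,2] NP   <
      [0,1] "read" : NP\PP
      [1,2] "sent" : NP\(NP\PP)
    [2,3] "liked" : PP\NP
  [3,7] S\PP   <
    [3,4] "on" : PP\NP
    [4,7] (S\PP)\(PP\NP)   >
      [4,5] "this" : ((S\PP)\(PP\NP))/N
      [5,7] N   <
        [5,6] "city" : S
        [6,7] "saw" : N\S

[0,1] NP\PP  lex  "read"
[1,2] NP\(NP\PP)  lex  "sent"
[0,2] NP  <  k=1
[2,3] PP\NP  lex  "liked"
[0,3] PP  <  k=2
[3,4] PP\NP  lex  "on"
[4,5] ((S\PP)\(PP\NP))/N  lex  "this"
[5,6] S  lex  "city"
[6,7] N\S  lex  "saw"
[5,7] N  <  k=6
[4,7] (S\PP)\(PP\NP)  >  k=5
[3,7] S\PP  <  k=4
[0,7] S  <  k=3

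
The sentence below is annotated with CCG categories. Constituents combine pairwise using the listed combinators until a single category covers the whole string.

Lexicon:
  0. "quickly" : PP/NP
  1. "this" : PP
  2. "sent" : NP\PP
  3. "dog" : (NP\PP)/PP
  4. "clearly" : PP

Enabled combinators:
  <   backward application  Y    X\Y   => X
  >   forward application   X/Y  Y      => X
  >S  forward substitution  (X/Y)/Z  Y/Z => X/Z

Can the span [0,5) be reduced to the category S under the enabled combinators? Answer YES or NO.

PP/NP PP NP\PP (NP\PP)/PP PP
CKY chart[0,5] = {NP}; S ∉ chart

NO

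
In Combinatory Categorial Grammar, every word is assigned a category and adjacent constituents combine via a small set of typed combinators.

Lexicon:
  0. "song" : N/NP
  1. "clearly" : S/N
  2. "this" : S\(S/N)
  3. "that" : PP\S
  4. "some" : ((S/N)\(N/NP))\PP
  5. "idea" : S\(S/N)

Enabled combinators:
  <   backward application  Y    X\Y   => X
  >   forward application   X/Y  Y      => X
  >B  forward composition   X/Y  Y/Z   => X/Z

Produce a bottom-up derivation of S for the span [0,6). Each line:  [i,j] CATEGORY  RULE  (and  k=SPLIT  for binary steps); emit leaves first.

[0,6] S   <
  [0,5] S/N   <
    [0,1] "song" : N/NP
    [1,5] (S/N)\(N/NP)   <
      [1,4] PP   <
        [1,3] S   <
          [1,2] "clearly" : S/N
          [2,3] "this" : S\(S/N)
        [3,4] "that" : PP\S
      [4,5] "some" : ((S/N)\(N/NP))\PP
  [5,6] "idea" : S\(S/N)

[0,1] N/NP  lex  "song"
[1,2] S/N  lex  "clearly"
[2,3] S\(S/N)  lex  "this"
[1,3] S  <  k=2
[3,4] PP\S  lex  "that"
[1,4] PP  <  k=3
[4,5] ((S/N)\(N/NP))\PP  lex  "some"
[1,5] (S/N)\(N/NP)  <  k=4
[0,5] S/N  <  k=1
[5,6] S\(S/N)  lex  "idea"
[0,6] S  <  k=5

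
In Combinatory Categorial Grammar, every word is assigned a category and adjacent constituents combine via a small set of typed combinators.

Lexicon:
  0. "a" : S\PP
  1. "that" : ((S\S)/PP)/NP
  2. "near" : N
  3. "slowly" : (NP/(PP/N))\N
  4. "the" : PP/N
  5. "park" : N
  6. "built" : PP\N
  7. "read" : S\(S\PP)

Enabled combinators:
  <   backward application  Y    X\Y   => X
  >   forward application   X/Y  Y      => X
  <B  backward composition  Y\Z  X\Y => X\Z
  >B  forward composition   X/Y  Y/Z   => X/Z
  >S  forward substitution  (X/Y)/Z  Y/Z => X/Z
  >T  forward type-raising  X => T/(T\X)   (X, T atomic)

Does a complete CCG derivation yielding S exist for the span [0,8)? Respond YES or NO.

[0,8] S   <
  [0,7] S\PP   <B
    [0,1] "a" : S\PP
    [1,7] S\S   >
      [1,5] (S\S)/PP   >
        [1,2] "that" : ((S\S)/PP)/NP
        [2,5] NP   >
          [2,4] NP/(PP/N)   <
            [2,3] "near" : N
            [3,4] "slowly" : (NP/(PP/N))\N
          [4,5] "the" : PP/N
      [5,7] PP   <
        [5,6] "park" : N
        [6,7] "built" : PP\N
  [7,8] "read" : S\(S\PP)

YES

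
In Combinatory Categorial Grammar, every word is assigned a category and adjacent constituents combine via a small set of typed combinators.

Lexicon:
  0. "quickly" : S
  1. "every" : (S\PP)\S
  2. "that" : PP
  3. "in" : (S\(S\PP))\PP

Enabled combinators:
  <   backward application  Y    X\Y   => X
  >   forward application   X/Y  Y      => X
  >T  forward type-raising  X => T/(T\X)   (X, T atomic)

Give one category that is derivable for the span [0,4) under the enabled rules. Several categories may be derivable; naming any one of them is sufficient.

S

[0,4] S   <
  [0,2] S\PP   <
    [0,1] "quickly" : S
    [1,2] "every" : (S\PP)\S
  [2,4] S\(S\PP)   <
    [2,3] "that" : PP
    [3,4] "in" : (S\(S\PP))\PP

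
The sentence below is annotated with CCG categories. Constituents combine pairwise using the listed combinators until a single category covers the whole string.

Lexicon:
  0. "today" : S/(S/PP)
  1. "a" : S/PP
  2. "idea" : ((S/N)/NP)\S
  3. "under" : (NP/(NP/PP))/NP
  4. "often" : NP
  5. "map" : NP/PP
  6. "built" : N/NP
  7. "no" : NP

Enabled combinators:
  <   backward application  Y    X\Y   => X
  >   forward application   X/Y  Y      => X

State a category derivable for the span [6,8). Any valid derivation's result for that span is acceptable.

N

[0,8] S   >
  [0,6] S/N   >
    [0,3] (S/N)/NP   <
      [0,2] S   >
        [0,1] "today" : S/(S/PP)
        [1,2] "a" : S/PP
      [2,3] "idea" : ((S/N)/NP)\S
    [3,6] NP   >
      [3,5] NP/(NP/PP)   >
        [3,4] "under" : (NP/(NP/PP))/NP
        [4,5] "often" : NP
      [5,6] "map" : NP/PP
  [6,8] N   >
    [6,7] "built" : N/NP
    [7,8] "no" : NP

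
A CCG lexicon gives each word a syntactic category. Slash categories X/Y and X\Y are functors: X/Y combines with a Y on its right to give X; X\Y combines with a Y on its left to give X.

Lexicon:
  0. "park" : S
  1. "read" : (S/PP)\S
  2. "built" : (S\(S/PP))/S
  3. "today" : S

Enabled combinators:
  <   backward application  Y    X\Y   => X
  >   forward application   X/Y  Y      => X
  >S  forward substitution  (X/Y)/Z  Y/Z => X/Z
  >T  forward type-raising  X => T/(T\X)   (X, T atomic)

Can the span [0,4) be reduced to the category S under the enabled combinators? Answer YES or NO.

YES

[0,4] S   <
  [0,2] S/PP   <
    [0,1] "park" : S
    [1,2] "read" : (S/PP)\S
  [2,4] S\(S/PP)   >
    [2,3] "built" : (S\(S/PP))/S
    [3,4] "today" : S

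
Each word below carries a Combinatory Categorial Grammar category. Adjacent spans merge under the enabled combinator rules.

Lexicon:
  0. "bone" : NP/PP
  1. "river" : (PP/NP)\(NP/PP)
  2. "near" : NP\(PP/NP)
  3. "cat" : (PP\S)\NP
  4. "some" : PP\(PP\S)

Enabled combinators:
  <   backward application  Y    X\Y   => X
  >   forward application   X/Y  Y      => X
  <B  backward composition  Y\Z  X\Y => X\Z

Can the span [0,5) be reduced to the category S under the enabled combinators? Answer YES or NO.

NP/PP (PP/NP)\(NP/PP) NP\(PP/NP) (PP\S)\NP PP\(PP\S)
CKY chart[0,5] = {PP}; S ∉ chart

NO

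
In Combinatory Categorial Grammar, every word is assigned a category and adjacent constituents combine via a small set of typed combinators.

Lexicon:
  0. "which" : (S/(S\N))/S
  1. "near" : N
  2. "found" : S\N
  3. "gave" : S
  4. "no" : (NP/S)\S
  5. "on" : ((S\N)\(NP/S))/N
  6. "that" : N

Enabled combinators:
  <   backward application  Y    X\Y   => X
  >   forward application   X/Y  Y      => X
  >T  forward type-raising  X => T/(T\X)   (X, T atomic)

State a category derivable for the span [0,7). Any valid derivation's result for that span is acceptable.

[0,7] S   >
  [0,3] S/(S\N)   >
    [0,1] "which" : (S/(S\N))/S
    [1,3] S   >
      [1,2] S/(S\N)   >T
        [1,2] "near" : N
      [2,3] "found" : S\N
  [3,7] S\N   <
    [3,5] NP/S   <
      [3,4] "gave" : S
      [4,5] "no" : (NP/S)\S
    [5,7] (S\N)\(NP/S)   >
      [5,6] "on" : ((S\N)\(NP/S))/N
      [6,7] "that" : N

S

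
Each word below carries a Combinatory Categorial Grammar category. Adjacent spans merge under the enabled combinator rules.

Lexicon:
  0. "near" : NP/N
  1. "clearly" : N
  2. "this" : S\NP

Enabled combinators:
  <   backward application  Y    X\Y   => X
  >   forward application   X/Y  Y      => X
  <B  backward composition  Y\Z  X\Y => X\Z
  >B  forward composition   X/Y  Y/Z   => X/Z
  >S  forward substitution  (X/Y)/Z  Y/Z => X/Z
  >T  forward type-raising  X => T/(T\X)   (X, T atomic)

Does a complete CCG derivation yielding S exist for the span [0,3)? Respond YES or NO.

YES

[0,3] S   <
  [0,2] NP   >
    [0,1] "near" : NP/N
    [1,2] "clearly" : N
  [2,3] "this" : S\NP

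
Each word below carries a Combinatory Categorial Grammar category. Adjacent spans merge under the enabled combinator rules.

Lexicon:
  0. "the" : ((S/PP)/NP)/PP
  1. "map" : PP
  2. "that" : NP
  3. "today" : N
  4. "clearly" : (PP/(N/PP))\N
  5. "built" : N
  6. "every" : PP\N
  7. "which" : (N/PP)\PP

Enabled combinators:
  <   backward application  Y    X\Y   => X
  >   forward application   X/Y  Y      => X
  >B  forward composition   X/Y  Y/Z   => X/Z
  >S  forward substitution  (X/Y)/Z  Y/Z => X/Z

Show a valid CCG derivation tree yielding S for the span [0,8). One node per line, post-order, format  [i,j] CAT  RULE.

[0,1] ((S/PP)/NP)/PP  lex  "the"
[1,2] PP  lex  "map"
[0,2] (S/PP)/NP  >  k=1
[2,3] NP  lex  "that"
[0,3] S/PP  >  k=2
[3,4] N  lex  "today"
[4,5] (PP/(N/PP))\N  lex  "clearly"
[3,5] PP/(N/PP)  <  k=4
[5,6] N  lex  "built"
[6,7] PP\N  lex  "every"
[5,7] PP  <  k=6
[7,8] (N/PP)\PP  lex  "which"
[5,8] N/PP  <  k=7
[3,8] PP  >  k=5
[0,8] S  >  k=3

[0,8] S   >
  [0,3] S/PP   >
    [0,2] (S/PP)/NP   >
      [0,1] "the" : ((S/PP)/NP)/PP
      [1,2] "map" : PP
    [2,3] "that" : NP
  [3,8] PP   >
    [3,5] PP/(N/PP)   <
      [3,4] "today" : N
      [4,5] "clearly" : (PP/(N/PP))\N
    [5,8] N/PP   <
      [5,7] PP   <
        [5,6] "built" : N
        [6,7] "every" : PP\N
      [7,8] "which" : (N/PP)\PP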